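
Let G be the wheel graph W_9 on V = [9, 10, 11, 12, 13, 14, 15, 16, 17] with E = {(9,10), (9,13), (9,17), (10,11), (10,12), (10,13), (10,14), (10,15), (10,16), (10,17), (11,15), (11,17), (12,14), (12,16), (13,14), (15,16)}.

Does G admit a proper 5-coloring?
A valid 5-coloring: color 1: [10]; color 2: [12, 13, 15, 17]; color 3: [9, 11, 14, 16].
(χ(G) = 3 ≤ 5.)

Yes, G is 5-colorable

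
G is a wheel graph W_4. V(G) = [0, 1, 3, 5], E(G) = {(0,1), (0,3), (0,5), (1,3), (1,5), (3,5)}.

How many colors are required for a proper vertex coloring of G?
χ(G) = 4

Clique number ω(G) = 4 (lower bound: χ ≥ ω).
The clique on [0, 1, 3, 5] has size 4, forcing χ ≥ 4, and the coloring below uses 4 colors, so χ(G) = 4.
A valid 4-coloring: color 1: [0]; color 2: [1]; color 3: [5]; color 4: [3].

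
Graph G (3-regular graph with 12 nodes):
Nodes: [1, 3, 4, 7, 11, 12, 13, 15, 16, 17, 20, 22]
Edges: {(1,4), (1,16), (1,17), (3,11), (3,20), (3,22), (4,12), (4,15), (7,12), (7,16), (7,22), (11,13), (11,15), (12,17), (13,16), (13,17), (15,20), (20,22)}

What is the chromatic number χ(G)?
Clique number ω(G) = 3 (lower bound: χ ≥ ω).
The clique on [3, 20, 22] has size 3, forcing χ ≥ 3, and the coloring below uses 3 colors, so χ(G) = 3.
A valid 3-coloring: color 1: [4, 11, 16, 17, 20]; color 2: [1, 12, 13, 15, 22]; color 3: [3, 7].

χ(G) = 3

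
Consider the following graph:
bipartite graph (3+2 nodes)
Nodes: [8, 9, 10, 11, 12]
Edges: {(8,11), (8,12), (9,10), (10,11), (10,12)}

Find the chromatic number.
χ(G) = 2

Clique number ω(G) = 2 (lower bound: χ ≥ ω).
The graph is bipartite (no odd cycle), so 2 colors suffice: χ(G) = 2.
A valid 2-coloring: color 1: [8, 10]; color 2: [9, 11, 12].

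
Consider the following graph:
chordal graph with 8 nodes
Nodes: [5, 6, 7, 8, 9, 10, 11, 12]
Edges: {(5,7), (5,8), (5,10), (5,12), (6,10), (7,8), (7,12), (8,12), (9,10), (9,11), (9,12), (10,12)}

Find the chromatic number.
Clique number ω(G) = 4 (lower bound: χ ≥ ω).
The clique on [5, 7, 8, 12] has size 4, forcing χ ≥ 4, and the coloring below uses 4 colors, so χ(G) = 4.
A valid 4-coloring: color 1: [6, 11, 12]; color 2: [5, 9]; color 3: [7, 10]; color 4: [8].

χ(G) = 4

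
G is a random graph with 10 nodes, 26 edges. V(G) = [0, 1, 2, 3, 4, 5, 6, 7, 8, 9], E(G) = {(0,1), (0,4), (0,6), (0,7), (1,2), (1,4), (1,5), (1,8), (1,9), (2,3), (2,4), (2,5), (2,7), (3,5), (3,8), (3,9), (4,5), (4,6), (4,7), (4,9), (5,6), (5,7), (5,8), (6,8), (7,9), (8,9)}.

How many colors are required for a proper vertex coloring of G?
χ(G) = 4

Clique number ω(G) = 4 (lower bound: χ ≥ ω).
The clique on [1, 2, 4, 5] has size 4, forcing χ ≥ 4, and the coloring below uses 4 colors, so χ(G) = 4.
A valid 4-coloring: color 1: [4, 8]; color 2: [0, 5, 9]; color 3: [1, 3, 6, 7]; color 4: [2].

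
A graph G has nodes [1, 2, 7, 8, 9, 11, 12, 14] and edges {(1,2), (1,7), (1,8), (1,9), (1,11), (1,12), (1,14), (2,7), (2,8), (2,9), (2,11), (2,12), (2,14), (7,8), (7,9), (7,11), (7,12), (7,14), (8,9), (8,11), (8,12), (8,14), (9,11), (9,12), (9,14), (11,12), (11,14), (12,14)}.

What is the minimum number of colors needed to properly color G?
χ(G) = 8

Clique number ω(G) = 8 (lower bound: χ ≥ ω).
The clique on [1, 2, 7, 8, 9, 11, 12, 14] has size 8, forcing χ ≥ 8, and the coloring below uses 8 colors, so χ(G) = 8.
A valid 8-coloring: color 1: [1]; color 2: [2]; color 3: [14]; color 4: [11]; color 5: [7]; color 6: [8]; color 7: [9]; color 8: [12].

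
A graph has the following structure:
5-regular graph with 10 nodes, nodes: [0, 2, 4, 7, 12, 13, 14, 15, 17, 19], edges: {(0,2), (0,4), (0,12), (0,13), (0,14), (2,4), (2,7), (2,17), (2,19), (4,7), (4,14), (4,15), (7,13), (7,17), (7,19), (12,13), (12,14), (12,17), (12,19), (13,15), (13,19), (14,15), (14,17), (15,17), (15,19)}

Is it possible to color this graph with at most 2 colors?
No, G is not 2-colorable

The clique on vertices [0, 12, 13] has size 3 > 2, so it alone needs 3 colors.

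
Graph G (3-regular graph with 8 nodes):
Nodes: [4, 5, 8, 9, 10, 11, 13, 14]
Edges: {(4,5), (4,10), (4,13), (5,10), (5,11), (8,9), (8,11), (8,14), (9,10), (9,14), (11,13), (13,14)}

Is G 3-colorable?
Yes, G is 3-colorable

A valid 3-coloring: color 1: [4, 9, 11]; color 2: [5, 8, 13]; color 3: [10, 14].
(χ(G) = 3 ≤ 3.)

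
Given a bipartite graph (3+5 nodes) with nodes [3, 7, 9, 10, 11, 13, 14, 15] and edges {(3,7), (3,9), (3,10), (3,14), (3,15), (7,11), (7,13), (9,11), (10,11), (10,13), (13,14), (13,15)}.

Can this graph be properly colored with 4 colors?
Yes, G is 4-colorable

A valid 4-coloring: color 1: [3, 11, 13]; color 2: [7, 9, 10, 14, 15].
(χ(G) = 2 ≤ 4.)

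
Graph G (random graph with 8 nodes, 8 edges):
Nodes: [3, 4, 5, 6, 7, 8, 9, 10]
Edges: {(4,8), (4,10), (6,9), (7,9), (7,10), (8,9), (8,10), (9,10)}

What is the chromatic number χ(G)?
χ(G) = 3

Clique number ω(G) = 3 (lower bound: χ ≥ ω).
The clique on [8, 9, 10] has size 3, forcing χ ≥ 3, and the coloring below uses 3 colors, so χ(G) = 3.
A valid 3-coloring: color 1: [3, 4, 5, 9]; color 2: [6, 10]; color 3: [7, 8].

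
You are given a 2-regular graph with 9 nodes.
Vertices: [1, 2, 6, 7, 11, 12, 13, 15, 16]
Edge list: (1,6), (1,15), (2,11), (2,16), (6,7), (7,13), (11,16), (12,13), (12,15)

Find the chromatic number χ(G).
Clique number ω(G) = 3 (lower bound: χ ≥ ω).
The clique on [2, 11, 16] has size 3, forcing χ ≥ 3, and the coloring below uses 3 colors, so χ(G) = 3.
A valid 3-coloring: color 1: [1, 2, 7, 12]; color 2: [6, 11, 13, 15]; color 3: [16].

χ(G) = 3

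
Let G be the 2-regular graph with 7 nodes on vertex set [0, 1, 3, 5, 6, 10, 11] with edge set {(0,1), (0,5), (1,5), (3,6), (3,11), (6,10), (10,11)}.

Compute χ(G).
Clique number ω(G) = 3 (lower bound: χ ≥ ω).
The clique on [0, 1, 5] has size 3, forcing χ ≥ 3, and the coloring below uses 3 colors, so χ(G) = 3.
A valid 3-coloring: color 1: [0, 3, 10]; color 2: [5, 6, 11]; color 3: [1].

χ(G) = 3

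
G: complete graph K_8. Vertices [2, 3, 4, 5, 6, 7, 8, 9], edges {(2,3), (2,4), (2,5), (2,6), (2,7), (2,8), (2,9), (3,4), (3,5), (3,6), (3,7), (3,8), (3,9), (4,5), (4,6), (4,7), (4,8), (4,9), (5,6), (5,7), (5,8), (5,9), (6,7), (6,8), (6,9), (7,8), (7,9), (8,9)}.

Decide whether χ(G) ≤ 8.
A valid 8-coloring: color 1: [8]; color 2: [7]; color 3: [3]; color 4: [5]; color 5: [9]; color 6: [4]; color 7: [2]; color 8: [6].
(χ(G) = 8 ≤ 8.)

Yes, G is 8-colorable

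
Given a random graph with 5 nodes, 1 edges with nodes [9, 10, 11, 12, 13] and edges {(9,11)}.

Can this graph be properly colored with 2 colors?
Yes, G is 2-colorable

A valid 2-coloring: color 1: [9, 10, 12, 13]; color 2: [11].
(χ(G) = 2 ≤ 2.)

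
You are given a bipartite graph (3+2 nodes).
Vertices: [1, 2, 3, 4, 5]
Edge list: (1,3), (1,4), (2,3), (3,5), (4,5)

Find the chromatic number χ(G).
χ(G) = 2

Clique number ω(G) = 2 (lower bound: χ ≥ ω).
The graph is bipartite (no odd cycle), so 2 colors suffice: χ(G) = 2.
A valid 2-coloring: color 1: [3, 4]; color 2: [1, 2, 5].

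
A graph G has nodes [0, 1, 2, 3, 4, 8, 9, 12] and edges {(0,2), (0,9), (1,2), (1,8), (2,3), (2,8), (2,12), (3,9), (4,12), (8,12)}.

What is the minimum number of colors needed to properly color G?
χ(G) = 3

Clique number ω(G) = 3 (lower bound: χ ≥ ω).
The clique on [1, 2, 8] has size 3, forcing χ ≥ 3, and the coloring below uses 3 colors, so χ(G) = 3.
A valid 3-coloring: color 1: [2, 4, 9]; color 2: [0, 1, 3, 12]; color 3: [8].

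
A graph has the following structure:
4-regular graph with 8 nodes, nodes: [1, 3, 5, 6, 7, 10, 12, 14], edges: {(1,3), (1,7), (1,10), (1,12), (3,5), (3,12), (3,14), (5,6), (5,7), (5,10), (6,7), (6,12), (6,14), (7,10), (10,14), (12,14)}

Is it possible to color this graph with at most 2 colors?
The clique on vertices [1, 7, 10] has size 3 > 2, so it alone needs 3 colors.

No, G is not 2-colorable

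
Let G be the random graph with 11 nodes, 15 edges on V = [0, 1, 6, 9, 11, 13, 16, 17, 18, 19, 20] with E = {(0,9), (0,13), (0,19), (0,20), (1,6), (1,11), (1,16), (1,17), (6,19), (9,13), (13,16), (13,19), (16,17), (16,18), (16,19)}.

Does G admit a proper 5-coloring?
A valid 5-coloring: color 1: [0, 6, 11, 16]; color 2: [1, 13, 18, 20]; color 3: [9, 17, 19].
(χ(G) = 3 ≤ 5.)

Yes, G is 5-colorable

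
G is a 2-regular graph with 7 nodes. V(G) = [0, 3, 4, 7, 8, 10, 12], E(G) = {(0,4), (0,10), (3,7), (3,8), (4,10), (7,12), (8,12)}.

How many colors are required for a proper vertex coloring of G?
Clique number ω(G) = 3 (lower bound: χ ≥ ω).
The clique on [0, 4, 10] has size 3, forcing χ ≥ 3, and the coloring below uses 3 colors, so χ(G) = 3.
A valid 3-coloring: color 1: [0, 3, 12]; color 2: [4, 7, 8]; color 3: [10].

χ(G) = 3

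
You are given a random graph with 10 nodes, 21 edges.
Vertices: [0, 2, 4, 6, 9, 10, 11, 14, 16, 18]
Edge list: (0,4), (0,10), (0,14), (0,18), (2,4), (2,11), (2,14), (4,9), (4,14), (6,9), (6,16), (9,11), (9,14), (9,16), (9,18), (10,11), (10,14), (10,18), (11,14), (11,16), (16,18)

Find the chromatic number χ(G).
χ(G) = 4

Clique number ω(G) = 3 (lower bound: χ ≥ ω).
Odd cycle [0, 10, 11, 9, 4] needs 3 colors (χ ≥ 3).
Vertex 14 is adjacent to every vertex of [0, 4, 9, 10, 11], which already need 3 colors among themselves, so 14 needs a new color (χ ≥ 4).
The coloring below uses 4 colors, so χ(G) = 4.
A valid 4-coloring: color 1: [0, 2, 9]; color 2: [14, 16]; color 3: [4, 6, 11, 18]; color 4: [10].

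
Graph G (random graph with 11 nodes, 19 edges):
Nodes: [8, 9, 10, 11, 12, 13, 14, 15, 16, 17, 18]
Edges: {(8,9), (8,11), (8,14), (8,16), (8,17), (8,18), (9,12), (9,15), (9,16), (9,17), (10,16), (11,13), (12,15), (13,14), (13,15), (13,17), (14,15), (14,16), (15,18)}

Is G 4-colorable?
A valid 4-coloring: color 1: [8, 10, 12, 13]; color 2: [9, 11, 14, 18]; color 3: [15, 16, 17].
(χ(G) = 3 ≤ 4.)

Yes, G is 4-colorable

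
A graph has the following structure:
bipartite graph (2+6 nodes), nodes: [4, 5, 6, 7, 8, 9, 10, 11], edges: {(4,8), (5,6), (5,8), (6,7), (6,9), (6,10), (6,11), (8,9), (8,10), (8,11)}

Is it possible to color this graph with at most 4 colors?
A valid 4-coloring: color 1: [6, 8]; color 2: [4, 5, 7, 9, 10, 11].
(χ(G) = 2 ≤ 4.)

Yes, G is 4-colorable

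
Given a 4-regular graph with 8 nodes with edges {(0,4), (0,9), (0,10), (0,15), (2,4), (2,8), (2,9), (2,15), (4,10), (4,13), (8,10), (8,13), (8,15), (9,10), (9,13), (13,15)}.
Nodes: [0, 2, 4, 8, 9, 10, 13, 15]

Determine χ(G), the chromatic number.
Clique number ω(G) = 3 (lower bound: χ ≥ ω).
The clique on [0, 9, 10] has size 3, forcing χ ≥ 3, and the coloring below uses 3 colors, so χ(G) = 3.
A valid 3-coloring: color 1: [4, 9, 15]; color 2: [0, 8]; color 3: [2, 10, 13].

χ(G) = 3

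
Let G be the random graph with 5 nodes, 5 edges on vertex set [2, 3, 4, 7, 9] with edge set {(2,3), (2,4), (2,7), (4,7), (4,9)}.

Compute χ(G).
Clique number ω(G) = 3 (lower bound: χ ≥ ω).
The clique on [2, 4, 7] has size 3, forcing χ ≥ 3, and the coloring below uses 3 colors, so χ(G) = 3.
A valid 3-coloring: color 1: [3, 4]; color 2: [2, 9]; color 3: [7].

χ(G) = 3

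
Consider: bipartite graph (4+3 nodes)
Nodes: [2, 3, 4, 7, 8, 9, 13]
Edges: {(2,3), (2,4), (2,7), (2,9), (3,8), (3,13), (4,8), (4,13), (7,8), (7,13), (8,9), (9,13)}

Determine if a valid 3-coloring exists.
A valid 3-coloring: color 1: [2, 8, 13]; color 2: [3, 4, 7, 9].
(χ(G) = 2 ≤ 3.)

Yes, G is 3-colorable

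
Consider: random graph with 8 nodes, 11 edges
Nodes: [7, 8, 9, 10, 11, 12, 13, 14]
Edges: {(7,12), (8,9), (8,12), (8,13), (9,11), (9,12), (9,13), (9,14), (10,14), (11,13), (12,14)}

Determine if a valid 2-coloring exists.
No, G is not 2-colorable

The clique on vertices [8, 9, 12] has size 3 > 2, so it alone needs 3 colors.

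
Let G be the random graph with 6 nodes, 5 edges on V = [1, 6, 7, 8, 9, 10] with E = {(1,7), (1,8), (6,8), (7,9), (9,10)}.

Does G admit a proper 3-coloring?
Yes, G is 3-colorable

A valid 3-coloring: color 1: [1, 6, 9]; color 2: [7, 8, 10].
(χ(G) = 2 ≤ 3.)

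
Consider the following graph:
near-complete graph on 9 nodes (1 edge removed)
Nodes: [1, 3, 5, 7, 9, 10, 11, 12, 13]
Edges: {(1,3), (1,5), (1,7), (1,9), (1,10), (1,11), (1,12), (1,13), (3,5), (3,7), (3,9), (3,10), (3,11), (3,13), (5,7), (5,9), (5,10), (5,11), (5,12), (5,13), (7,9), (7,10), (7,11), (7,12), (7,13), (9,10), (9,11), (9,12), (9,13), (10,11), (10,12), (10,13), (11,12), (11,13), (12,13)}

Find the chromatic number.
Clique number ω(G) = 8 (lower bound: χ ≥ ω).
The clique on [1, 3, 5, 7, 9, 10, 11, 13] has size 8, forcing χ ≥ 8, and the coloring below uses 8 colors, so χ(G) = 8.
A valid 8-coloring: color 1: [5]; color 2: [7]; color 3: [13]; color 4: [10]; color 5: [11]; color 6: [1]; color 7: [9]; color 8: [3, 12].

χ(G) = 8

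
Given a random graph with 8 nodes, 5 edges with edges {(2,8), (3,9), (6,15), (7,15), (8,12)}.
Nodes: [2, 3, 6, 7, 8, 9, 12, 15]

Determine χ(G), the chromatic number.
χ(G) = 2

Clique number ω(G) = 2 (lower bound: χ ≥ ω).
The graph is bipartite (no odd cycle), so 2 colors suffice: χ(G) = 2.
A valid 2-coloring: color 1: [8, 9, 15]; color 2: [2, 3, 6, 7, 12].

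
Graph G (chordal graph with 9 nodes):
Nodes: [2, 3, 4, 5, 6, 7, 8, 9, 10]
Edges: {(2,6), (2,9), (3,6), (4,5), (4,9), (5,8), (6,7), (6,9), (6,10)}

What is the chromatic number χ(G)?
Clique number ω(G) = 3 (lower bound: χ ≥ ω).
The clique on [2, 6, 9] has size 3, forcing χ ≥ 3, and the coloring below uses 3 colors, so χ(G) = 3.
A valid 3-coloring: color 1: [4, 6, 8]; color 2: [3, 5, 7, 9, 10]; color 3: [2].

χ(G) = 3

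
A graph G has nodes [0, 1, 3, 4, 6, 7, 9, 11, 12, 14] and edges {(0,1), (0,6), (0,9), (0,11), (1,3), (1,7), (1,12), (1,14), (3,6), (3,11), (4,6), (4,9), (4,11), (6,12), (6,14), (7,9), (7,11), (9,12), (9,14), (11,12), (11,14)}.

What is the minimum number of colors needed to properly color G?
χ(G) = 2

Clique number ω(G) = 2 (lower bound: χ ≥ ω).
The graph is bipartite (no odd cycle), so 2 colors suffice: χ(G) = 2.
A valid 2-coloring: color 1: [1, 6, 9, 11]; color 2: [0, 3, 4, 7, 12, 14].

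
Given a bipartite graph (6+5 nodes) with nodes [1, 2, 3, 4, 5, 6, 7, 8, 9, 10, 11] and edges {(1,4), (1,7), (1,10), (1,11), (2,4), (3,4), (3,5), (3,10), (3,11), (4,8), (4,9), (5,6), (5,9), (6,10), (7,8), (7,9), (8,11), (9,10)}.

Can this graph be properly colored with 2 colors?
A valid 2-coloring: color 1: [4, 5, 7, 10, 11]; color 2: [1, 2, 3, 6, 8, 9].
(χ(G) = 2 ≤ 2.)

Yes, G is 2-colorable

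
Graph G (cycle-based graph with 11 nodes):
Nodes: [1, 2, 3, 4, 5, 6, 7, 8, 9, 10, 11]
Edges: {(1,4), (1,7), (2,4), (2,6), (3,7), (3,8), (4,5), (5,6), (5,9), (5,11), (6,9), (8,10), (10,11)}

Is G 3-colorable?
A valid 3-coloring: color 1: [1, 2, 3, 5, 10]; color 2: [4, 6, 7, 8, 11]; color 3: [9].
(χ(G) = 3 ≤ 3.)

Yes, G is 3-colorable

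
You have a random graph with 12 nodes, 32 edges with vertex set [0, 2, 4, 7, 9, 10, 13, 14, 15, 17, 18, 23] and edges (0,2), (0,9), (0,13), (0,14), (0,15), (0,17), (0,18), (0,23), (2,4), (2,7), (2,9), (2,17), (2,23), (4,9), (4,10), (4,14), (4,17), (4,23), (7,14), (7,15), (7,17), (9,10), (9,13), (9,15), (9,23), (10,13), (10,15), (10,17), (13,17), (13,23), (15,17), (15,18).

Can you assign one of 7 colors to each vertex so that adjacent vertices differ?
A valid 7-coloring: color 1: [0, 4, 7]; color 2: [9, 14, 17, 18]; color 3: [2, 13, 15]; color 4: [10, 23].
(χ(G) = 4 ≤ 7.)

Yes, G is 7-colorable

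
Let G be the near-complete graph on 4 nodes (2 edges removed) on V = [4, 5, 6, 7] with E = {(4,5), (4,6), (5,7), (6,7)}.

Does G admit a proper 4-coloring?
A valid 4-coloring: color 1: [4, 7]; color 2: [5, 6].
(χ(G) = 2 ≤ 4.)

Yes, G is 4-colorable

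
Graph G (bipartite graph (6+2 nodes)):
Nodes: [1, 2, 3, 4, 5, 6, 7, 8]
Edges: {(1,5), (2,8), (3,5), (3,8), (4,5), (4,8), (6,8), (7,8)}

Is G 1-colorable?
No, G is not 1-colorable

Edge (2,8) forces its endpoints to differ, so 1 color is not enough.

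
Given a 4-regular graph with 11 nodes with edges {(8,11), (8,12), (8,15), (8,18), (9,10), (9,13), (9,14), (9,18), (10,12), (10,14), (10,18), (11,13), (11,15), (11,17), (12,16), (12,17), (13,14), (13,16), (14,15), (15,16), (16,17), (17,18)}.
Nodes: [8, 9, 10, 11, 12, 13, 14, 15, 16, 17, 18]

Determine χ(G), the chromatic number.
χ(G) = 3

Clique number ω(G) = 3 (lower bound: χ ≥ ω).
The clique on [8, 11, 15] has size 3, forcing χ ≥ 3, and the coloring below uses 3 colors, so χ(G) = 3.
A valid 3-coloring: color 1: [10, 13, 15, 17]; color 2: [8, 9, 16]; color 3: [11, 12, 14, 18].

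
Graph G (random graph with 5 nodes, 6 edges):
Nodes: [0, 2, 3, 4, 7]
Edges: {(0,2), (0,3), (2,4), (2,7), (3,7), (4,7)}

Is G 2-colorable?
No, G is not 2-colorable

The clique on vertices [2, 4, 7] has size 3 > 2, so it alone needs 3 colors.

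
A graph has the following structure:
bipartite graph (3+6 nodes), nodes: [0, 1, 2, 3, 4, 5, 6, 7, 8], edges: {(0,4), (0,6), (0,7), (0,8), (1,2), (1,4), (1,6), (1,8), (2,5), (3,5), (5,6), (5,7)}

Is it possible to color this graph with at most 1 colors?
Edge (0,8) forces its endpoints to differ, so 1 color is not enough.

No, G is not 1-colorable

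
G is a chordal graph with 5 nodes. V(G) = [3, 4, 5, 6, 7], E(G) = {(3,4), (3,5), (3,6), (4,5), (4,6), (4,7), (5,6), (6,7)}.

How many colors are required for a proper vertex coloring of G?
Clique number ω(G) = 4 (lower bound: χ ≥ ω).
The clique on [3, 4, 5, 6] has size 4, forcing χ ≥ 4, and the coloring below uses 4 colors, so χ(G) = 4.
A valid 4-coloring: color 1: [6]; color 2: [4]; color 3: [3, 7]; color 4: [5].

χ(G) = 4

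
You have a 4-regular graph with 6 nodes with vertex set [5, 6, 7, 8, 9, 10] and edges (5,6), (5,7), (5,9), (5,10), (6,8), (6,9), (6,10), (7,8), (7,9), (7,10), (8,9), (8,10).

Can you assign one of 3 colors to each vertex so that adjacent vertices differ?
A valid 3-coloring: color 1: [9, 10]; color 2: [6, 7]; color 3: [5, 8].
(χ(G) = 3 ≤ 3.)

Yes, G is 3-colorable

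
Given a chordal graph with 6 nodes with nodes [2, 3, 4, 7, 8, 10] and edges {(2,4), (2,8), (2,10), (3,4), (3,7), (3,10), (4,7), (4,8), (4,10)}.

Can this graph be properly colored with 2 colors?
No, G is not 2-colorable

The clique on vertices [2, 4, 8] has size 3 > 2, so it alone needs 3 colors.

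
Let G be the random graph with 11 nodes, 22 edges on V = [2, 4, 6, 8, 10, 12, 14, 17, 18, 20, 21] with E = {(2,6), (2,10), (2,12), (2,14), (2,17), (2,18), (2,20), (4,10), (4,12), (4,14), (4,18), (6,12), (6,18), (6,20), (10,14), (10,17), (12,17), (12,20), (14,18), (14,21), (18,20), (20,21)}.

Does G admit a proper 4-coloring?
A valid 4-coloring: color 1: [2, 4, 8, 21]; color 2: [14, 17, 20]; color 3: [10, 12, 18]; color 4: [6].
(χ(G) = 4 ≤ 4.)

Yes, G is 4-colorable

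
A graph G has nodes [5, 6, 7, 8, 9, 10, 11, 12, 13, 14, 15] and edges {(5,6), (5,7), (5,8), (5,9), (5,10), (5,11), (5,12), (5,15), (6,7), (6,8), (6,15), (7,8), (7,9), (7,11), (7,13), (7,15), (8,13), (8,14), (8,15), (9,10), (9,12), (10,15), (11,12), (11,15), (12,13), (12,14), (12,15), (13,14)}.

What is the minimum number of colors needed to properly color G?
Clique number ω(G) = 5 (lower bound: χ ≥ ω).
The clique on [5, 6, 7, 8, 15] has size 5, forcing χ ≥ 5, and the coloring below uses 5 colors, so χ(G) = 5.
A valid 5-coloring: color 1: [5, 14]; color 2: [9, 13, 15]; color 3: [7, 10, 12]; color 4: [8, 11]; color 5: [6].

χ(G) = 5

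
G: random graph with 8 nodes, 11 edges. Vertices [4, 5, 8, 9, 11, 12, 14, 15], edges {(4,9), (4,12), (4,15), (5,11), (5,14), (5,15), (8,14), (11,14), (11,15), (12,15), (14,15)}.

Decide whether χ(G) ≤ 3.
No, G is not 3-colorable

The clique on vertices [5, 11, 14, 15] has size 4 > 3, so it alone needs 4 colors.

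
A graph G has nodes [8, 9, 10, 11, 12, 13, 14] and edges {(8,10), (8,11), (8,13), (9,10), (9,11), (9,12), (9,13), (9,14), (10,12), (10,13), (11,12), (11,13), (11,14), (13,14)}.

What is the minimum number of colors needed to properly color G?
Clique number ω(G) = 4 (lower bound: χ ≥ ω).
The clique on [9, 11, 13, 14] has size 4, forcing χ ≥ 4, and the coloring below uses 4 colors, so χ(G) = 4.
A valid 4-coloring: color 1: [12, 13]; color 2: [8, 9]; color 3: [10, 11]; color 4: [14].

χ(G) = 4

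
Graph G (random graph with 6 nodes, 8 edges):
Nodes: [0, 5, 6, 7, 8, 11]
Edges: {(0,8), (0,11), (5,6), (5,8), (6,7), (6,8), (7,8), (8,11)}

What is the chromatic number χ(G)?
Clique number ω(G) = 3 (lower bound: χ ≥ ω).
The clique on [0, 8, 11] has size 3, forcing χ ≥ 3, and the coloring below uses 3 colors, so χ(G) = 3.
A valid 3-coloring: color 1: [8]; color 2: [0, 6]; color 3: [5, 7, 11].

χ(G) = 3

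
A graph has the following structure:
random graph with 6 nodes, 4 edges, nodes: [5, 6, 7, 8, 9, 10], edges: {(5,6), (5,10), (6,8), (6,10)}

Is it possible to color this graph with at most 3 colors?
A valid 3-coloring: color 1: [6, 7, 9]; color 2: [8, 10]; color 3: [5].
(χ(G) = 3 ≤ 3.)

Yes, G is 3-colorable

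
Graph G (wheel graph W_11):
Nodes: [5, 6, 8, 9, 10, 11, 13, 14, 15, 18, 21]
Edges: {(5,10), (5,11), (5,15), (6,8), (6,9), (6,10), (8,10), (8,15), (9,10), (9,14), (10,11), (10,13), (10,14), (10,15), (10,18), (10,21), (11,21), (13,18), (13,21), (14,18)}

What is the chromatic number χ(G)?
χ(G) = 3

Clique number ω(G) = 3 (lower bound: χ ≥ ω).
The clique on [5, 10, 11] has size 3, forcing χ ≥ 3, and the coloring below uses 3 colors, so χ(G) = 3.
A valid 3-coloring: color 1: [10]; color 2: [6, 11, 13, 14, 15]; color 3: [5, 8, 9, 18, 21].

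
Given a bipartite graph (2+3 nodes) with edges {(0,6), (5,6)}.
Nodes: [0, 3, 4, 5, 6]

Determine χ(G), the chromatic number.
χ(G) = 2

Clique number ω(G) = 2 (lower bound: χ ≥ ω).
The graph is bipartite (no odd cycle), so 2 colors suffice: χ(G) = 2.
A valid 2-coloring: color 1: [3, 4, 6]; color 2: [0, 5].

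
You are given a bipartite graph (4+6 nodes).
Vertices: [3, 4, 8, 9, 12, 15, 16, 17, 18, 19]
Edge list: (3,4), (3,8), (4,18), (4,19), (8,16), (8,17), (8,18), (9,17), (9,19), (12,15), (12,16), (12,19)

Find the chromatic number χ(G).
χ(G) = 2

Clique number ω(G) = 2 (lower bound: χ ≥ ω).
The graph is bipartite (no odd cycle), so 2 colors suffice: χ(G) = 2.
A valid 2-coloring: color 1: [4, 8, 9, 12]; color 2: [3, 15, 16, 17, 18, 19].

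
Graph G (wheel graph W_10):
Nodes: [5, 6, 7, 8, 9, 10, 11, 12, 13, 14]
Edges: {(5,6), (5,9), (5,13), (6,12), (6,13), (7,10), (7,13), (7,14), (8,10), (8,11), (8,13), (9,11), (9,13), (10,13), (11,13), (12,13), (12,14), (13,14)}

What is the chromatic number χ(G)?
χ(G) = 4

Clique number ω(G) = 3 (lower bound: χ ≥ ω).
Odd cycle [6, 12, 14, 7, 10, 8, 11, 9, 5] needs 3 colors (χ ≥ 3).
Vertex 13 is adjacent to every vertex of [5, 6, 7, 8, 9, 10, 11, 12, 14], which already need 3 colors among themselves, so 13 needs a new color (χ ≥ 4).
The coloring below uses 4 colors, so χ(G) = 4.
A valid 4-coloring: color 1: [13]; color 2: [6, 9, 10, 14]; color 3: [5, 7, 8, 12]; color 4: [11].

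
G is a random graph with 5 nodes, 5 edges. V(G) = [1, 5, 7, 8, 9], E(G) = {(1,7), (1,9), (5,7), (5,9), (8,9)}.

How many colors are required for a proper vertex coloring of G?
Clique number ω(G) = 2 (lower bound: χ ≥ ω).
The graph is bipartite (no odd cycle), so 2 colors suffice: χ(G) = 2.
A valid 2-coloring: color 1: [7, 9]; color 2: [1, 5, 8].

χ(G) = 2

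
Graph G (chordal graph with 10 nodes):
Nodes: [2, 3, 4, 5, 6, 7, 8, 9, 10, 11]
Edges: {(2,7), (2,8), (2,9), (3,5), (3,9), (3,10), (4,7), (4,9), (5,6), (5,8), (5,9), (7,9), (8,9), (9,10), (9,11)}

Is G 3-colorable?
A valid 3-coloring: color 1: [6, 9]; color 2: [2, 4, 5, 10, 11]; color 3: [3, 7, 8].
(χ(G) = 3 ≤ 3.)

Yes, G is 3-colorable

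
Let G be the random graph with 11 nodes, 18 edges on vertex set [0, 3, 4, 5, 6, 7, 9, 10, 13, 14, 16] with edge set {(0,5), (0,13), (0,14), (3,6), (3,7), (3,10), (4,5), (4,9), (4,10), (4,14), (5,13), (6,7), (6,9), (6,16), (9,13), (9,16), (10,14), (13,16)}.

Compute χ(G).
Clique number ω(G) = 3 (lower bound: χ ≥ ω).
The clique on [0, 5, 13] has size 3, forcing χ ≥ 3, and the coloring below uses 3 colors, so χ(G) = 3.
A valid 3-coloring: color 1: [0, 7, 9, 10]; color 2: [4, 6, 13]; color 3: [3, 5, 14, 16].

χ(G) = 3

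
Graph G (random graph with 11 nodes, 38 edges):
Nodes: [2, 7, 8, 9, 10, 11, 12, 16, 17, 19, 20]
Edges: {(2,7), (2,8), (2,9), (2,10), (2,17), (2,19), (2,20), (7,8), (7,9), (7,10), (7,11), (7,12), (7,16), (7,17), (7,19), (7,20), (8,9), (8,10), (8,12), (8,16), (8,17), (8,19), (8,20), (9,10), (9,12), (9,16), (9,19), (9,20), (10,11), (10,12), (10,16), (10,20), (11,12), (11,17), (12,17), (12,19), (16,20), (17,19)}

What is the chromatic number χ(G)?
χ(G) = 6

Clique number ω(G) = 6 (lower bound: χ ≥ ω).
The clique on [7, 8, 9, 10, 16, 20] has size 6, forcing χ ≥ 6, and the coloring below uses 6 colors, so χ(G) = 6.
A valid 6-coloring: color 1: [7]; color 2: [8, 11]; color 3: [10, 19]; color 4: [9, 17]; color 5: [2, 12, 16]; color 6: [20].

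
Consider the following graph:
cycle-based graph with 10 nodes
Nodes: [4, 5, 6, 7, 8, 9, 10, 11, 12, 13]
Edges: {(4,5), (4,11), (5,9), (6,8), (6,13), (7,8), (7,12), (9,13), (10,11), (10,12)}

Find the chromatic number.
χ(G) = 2

Clique number ω(G) = 2 (lower bound: χ ≥ ω).
The graph is bipartite (no odd cycle), so 2 colors suffice: χ(G) = 2.
A valid 2-coloring: color 1: [5, 8, 11, 12, 13]; color 2: [4, 6, 7, 9, 10].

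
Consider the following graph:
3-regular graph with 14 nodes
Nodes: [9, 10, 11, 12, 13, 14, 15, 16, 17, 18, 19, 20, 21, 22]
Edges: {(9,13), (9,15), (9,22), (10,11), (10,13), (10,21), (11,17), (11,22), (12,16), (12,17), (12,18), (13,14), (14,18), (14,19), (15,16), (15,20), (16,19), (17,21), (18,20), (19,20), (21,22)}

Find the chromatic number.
Clique number ω(G) = 2 (lower bound: χ ≥ ω).
Odd cycle [18, 12, 16, 15, 20] needs 3 colors (χ ≥ 3).
The coloring below uses 3 colors, so χ(G) = 3.
A valid 3-coloring: color 1: [10, 14, 16, 17, 20, 22]; color 2: [11, 13, 15, 18, 19, 21]; color 3: [9, 12].

χ(G) = 3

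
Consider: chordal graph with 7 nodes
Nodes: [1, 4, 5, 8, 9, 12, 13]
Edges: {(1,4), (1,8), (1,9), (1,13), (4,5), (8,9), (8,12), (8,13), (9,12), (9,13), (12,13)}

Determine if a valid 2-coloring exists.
The clique on vertices [1, 8, 9, 13] has size 4 > 2, so it alone needs 4 colors.

No, G is not 2-colorable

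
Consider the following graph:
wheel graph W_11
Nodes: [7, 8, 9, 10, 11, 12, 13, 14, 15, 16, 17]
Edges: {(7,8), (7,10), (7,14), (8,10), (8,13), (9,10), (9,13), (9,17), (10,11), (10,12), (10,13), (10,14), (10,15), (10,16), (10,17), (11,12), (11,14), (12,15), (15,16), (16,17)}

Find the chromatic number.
χ(G) = 3

Clique number ω(G) = 3 (lower bound: χ ≥ ω).
The clique on [7, 8, 10] has size 3, forcing χ ≥ 3, and the coloring below uses 3 colors, so χ(G) = 3.
A valid 3-coloring: color 1: [10]; color 2: [7, 11, 13, 15, 17]; color 3: [8, 9, 12, 14, 16].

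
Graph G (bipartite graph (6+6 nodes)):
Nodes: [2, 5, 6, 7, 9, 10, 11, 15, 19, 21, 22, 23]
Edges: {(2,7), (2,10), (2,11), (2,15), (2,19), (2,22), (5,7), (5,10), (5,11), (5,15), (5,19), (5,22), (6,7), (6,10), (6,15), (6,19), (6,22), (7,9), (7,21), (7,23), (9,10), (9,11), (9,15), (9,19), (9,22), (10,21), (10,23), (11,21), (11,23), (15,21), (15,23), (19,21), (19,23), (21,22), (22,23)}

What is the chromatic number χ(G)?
χ(G) = 2

Clique number ω(G) = 2 (lower bound: χ ≥ ω).
The graph is bipartite (no odd cycle), so 2 colors suffice: χ(G) = 2.
A valid 2-coloring: color 1: [7, 10, 11, 15, 19, 22]; color 2: [2, 5, 6, 9, 21, 23].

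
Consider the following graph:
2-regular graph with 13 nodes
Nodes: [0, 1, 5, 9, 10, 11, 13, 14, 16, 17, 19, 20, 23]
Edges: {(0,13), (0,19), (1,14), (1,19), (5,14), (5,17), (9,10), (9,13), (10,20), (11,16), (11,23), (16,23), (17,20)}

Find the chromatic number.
χ(G) = 3

Clique number ω(G) = 3 (lower bound: χ ≥ ω).
The clique on [11, 16, 23] has size 3, forcing χ ≥ 3, and the coloring below uses 3 colors, so χ(G) = 3.
A valid 3-coloring: color 1: [10, 13, 14, 17, 19, 23]; color 2: [0, 1, 5, 9, 16, 20]; color 3: [11].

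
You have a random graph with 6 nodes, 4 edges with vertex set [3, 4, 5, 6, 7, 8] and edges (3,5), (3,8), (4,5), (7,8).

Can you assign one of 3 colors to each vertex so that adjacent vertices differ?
A valid 3-coloring: color 1: [3, 4, 6, 7]; color 2: [5, 8].
(χ(G) = 2 ≤ 3.)

Yes, G is 3-colorable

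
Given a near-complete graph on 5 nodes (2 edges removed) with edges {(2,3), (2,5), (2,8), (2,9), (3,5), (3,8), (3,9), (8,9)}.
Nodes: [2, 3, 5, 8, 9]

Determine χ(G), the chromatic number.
χ(G) = 4

Clique number ω(G) = 4 (lower bound: χ ≥ ω).
The clique on [2, 3, 8, 9] has size 4, forcing χ ≥ 4, and the coloring below uses 4 colors, so χ(G) = 4.
A valid 4-coloring: color 1: [2]; color 2: [3]; color 3: [5, 9]; color 4: [8].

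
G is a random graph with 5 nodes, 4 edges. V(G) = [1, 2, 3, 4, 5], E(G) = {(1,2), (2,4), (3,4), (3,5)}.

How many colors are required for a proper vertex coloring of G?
Clique number ω(G) = 2 (lower bound: χ ≥ ω).
The graph is bipartite (no odd cycle), so 2 colors suffice: χ(G) = 2.
A valid 2-coloring: color 1: [2, 3]; color 2: [1, 4, 5].

χ(G) = 2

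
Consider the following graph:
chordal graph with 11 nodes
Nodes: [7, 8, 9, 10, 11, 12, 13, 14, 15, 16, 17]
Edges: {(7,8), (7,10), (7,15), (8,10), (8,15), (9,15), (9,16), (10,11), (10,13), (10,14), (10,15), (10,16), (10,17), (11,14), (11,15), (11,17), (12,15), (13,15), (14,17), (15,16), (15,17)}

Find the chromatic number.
χ(G) = 4

Clique number ω(G) = 4 (lower bound: χ ≥ ω).
The clique on [10, 11, 14, 17] has size 4, forcing χ ≥ 4, and the coloring below uses 4 colors, so χ(G) = 4.
A valid 4-coloring: color 1: [14, 15]; color 2: [9, 10, 12]; color 3: [8, 11, 13, 16]; color 4: [7, 17].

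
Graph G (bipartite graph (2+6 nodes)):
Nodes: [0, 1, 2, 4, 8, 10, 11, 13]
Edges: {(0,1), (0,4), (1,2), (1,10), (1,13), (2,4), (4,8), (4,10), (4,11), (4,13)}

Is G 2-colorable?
A valid 2-coloring: color 1: [1, 4]; color 2: [0, 2, 8, 10, 11, 13].
(χ(G) = 2 ≤ 2.)

Yes, G is 2-colorable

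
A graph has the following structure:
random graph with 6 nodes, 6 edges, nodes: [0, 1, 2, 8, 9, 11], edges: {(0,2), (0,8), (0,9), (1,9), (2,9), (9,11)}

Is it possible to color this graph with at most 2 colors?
No, G is not 2-colorable

The clique on vertices [0, 2, 9] has size 3 > 2, so it alone needs 3 colors.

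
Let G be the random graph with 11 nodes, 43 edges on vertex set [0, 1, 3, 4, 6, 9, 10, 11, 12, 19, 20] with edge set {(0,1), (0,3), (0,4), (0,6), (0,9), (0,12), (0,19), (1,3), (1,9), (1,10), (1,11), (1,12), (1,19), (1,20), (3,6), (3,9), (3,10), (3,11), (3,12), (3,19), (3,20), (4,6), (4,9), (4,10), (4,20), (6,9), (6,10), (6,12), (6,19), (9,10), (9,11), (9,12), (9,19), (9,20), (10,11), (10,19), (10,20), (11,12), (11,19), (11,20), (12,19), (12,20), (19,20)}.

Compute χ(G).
χ(G) = 7

Clique number ω(G) = 7 (lower bound: χ ≥ ω).
The clique on [1, 3, 9, 10, 11, 19, 20] has size 7, forcing χ ≥ 7, and the coloring below uses 7 colors, so χ(G) = 7.
A valid 7-coloring: color 1: [9]; color 2: [4, 19]; color 3: [3]; color 4: [1, 6]; color 5: [10, 12]; color 6: [0, 20]; color 7: [11].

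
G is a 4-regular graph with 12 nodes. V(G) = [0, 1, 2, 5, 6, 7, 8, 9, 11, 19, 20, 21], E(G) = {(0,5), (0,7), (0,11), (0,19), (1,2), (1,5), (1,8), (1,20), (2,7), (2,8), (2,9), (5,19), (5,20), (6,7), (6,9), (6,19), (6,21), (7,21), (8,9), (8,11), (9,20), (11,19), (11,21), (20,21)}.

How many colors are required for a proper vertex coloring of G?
χ(G) = 3

Clique number ω(G) = 3 (lower bound: χ ≥ ω).
The clique on [0, 11, 19] has size 3, forcing χ ≥ 3, and the coloring below uses 3 colors, so χ(G) = 3.
A valid 3-coloring: color 1: [7, 8, 19, 20]; color 2: [0, 1, 9, 21]; color 3: [2, 5, 6, 11].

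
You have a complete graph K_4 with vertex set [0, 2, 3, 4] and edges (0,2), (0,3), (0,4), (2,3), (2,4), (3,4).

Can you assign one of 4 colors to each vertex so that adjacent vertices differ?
A valid 4-coloring: color 1: [2]; color 2: [0]; color 3: [4]; color 4: [3].
(χ(G) = 4 ≤ 4.)

Yes, G is 4-colorable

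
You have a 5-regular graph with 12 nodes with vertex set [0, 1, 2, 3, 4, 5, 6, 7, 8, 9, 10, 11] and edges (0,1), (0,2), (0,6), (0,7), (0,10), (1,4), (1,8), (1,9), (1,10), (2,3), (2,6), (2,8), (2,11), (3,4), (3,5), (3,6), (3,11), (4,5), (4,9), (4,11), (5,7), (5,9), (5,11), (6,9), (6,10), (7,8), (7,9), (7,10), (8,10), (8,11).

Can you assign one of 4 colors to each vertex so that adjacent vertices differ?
Yes, G is 4-colorable

A valid 4-coloring: color 1: [9, 10, 11]; color 2: [1, 5, 6]; color 3: [0, 3, 8]; color 4: [2, 4, 7].
(χ(G) = 4 ≤ 4.)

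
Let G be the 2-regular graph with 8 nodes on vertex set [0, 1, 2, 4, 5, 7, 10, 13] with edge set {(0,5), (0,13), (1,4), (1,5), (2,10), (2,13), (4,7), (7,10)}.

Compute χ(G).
χ(G) = 2

Clique number ω(G) = 2 (lower bound: χ ≥ ω).
The graph is bipartite (no odd cycle), so 2 colors suffice: χ(G) = 2.
A valid 2-coloring: color 1: [4, 5, 10, 13]; color 2: [0, 1, 2, 7].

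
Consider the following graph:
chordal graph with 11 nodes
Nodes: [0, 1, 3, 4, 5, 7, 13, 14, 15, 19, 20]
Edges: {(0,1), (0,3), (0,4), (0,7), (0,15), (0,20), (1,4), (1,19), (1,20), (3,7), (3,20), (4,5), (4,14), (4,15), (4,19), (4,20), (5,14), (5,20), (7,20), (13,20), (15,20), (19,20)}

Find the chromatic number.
Clique number ω(G) = 4 (lower bound: χ ≥ ω).
The clique on [0, 3, 7, 20] has size 4, forcing χ ≥ 4, and the coloring below uses 4 colors, so χ(G) = 4.
A valid 4-coloring: color 1: [14, 20]; color 2: [4, 7, 13]; color 3: [0, 5, 19]; color 4: [1, 3, 15].

χ(G) = 4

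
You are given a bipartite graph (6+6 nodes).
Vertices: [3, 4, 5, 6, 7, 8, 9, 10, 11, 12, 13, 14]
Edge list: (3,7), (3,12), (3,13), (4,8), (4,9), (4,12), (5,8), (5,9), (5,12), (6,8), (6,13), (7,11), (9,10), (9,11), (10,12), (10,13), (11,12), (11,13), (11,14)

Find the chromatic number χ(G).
χ(G) = 2

Clique number ω(G) = 2 (lower bound: χ ≥ ω).
The graph is bipartite (no odd cycle), so 2 colors suffice: χ(G) = 2.
A valid 2-coloring: color 1: [7, 8, 9, 12, 13, 14]; color 2: [3, 4, 5, 6, 10, 11].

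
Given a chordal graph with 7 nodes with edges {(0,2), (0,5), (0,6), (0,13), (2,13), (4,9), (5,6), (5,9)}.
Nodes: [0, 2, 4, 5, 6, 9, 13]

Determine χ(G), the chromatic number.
Clique number ω(G) = 3 (lower bound: χ ≥ ω).
The clique on [0, 2, 13] has size 3, forcing χ ≥ 3, and the coloring below uses 3 colors, so χ(G) = 3.
A valid 3-coloring: color 1: [0, 9]; color 2: [2, 4, 5]; color 3: [6, 13].

χ(G) = 3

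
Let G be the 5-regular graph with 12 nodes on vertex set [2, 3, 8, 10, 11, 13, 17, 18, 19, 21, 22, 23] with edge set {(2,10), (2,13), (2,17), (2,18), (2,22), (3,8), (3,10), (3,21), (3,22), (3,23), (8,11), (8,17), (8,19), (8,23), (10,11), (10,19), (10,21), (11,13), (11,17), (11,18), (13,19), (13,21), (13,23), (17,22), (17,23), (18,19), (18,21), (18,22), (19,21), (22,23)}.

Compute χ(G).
χ(G) = 4

Clique number ω(G) = 3 (lower bound: χ ≥ ω).
Suppose a proper 3-coloring c exists. The clique [2, 17, 22] takes 3 distinct colors; by symmetry let c(2) = 1, c(17) = 2, c(22) = 3.
- Vertex 18: neighbors [2, 22] already have colors [1, 3] ⇒ c(18) = 2.
- Vertex 23: neighbors [17, 22] already have colors [2, 3] ⇒ c(23) = 1.
- Vertex 3: neighbors [23, 22] already have colors [1, 3] ⇒ c(3) = 2.
- Vertex 10: neighbors [2, 3] already have colors [1, 2] ⇒ c(10) = 3.
- Vertex 19: neighbors [18, 10] already have colors [2, 3] ⇒ c(19) = 1.
- Vertex 21: neighbors [19, 3, 10] already have colors [1, 2, 3] — all 3 colors blocked. Contradiction.
The forced assignments end in a contradiction, so G has no proper 3-coloring (χ ≥ 4).
The coloring below uses 4 colors, so χ(G) = 4.
A valid 4-coloring: color 1: [8, 21, 22]; color 2: [10, 13, 17, 18]; color 3: [2, 3, 11, 19]; color 4: [23].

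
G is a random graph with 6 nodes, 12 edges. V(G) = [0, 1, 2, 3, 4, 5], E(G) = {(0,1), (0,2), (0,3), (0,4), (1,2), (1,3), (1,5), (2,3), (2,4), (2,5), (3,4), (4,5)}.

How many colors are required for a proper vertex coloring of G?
Clique number ω(G) = 4 (lower bound: χ ≥ ω).
The clique on [0, 1, 2, 3] has size 4, forcing χ ≥ 4, and the coloring below uses 4 colors, so χ(G) = 4.
A valid 4-coloring: color 1: [2]; color 2: [1, 4]; color 3: [3, 5]; color 4: [0].

χ(G) = 4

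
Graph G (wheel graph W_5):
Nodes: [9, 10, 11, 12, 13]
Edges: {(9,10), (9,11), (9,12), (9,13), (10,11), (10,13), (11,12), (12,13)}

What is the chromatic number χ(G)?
χ(G) = 3

Clique number ω(G) = 3 (lower bound: χ ≥ ω).
The clique on [9, 10, 11] has size 3, forcing χ ≥ 3, and the coloring below uses 3 colors, so χ(G) = 3.
A valid 3-coloring: color 1: [9]; color 2: [11, 13]; color 3: [10, 12].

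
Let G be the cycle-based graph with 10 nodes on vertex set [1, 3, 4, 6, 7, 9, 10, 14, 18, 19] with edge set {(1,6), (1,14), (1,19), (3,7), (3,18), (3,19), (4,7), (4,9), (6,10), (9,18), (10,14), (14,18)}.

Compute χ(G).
Clique number ω(G) = 2 (lower bound: χ ≥ ω).
Odd cycle [3, 19, 1, 14, 18] needs 3 colors (χ ≥ 3).
The coloring below uses 3 colors, so χ(G) = 3.
A valid 3-coloring: color 1: [3, 4, 6, 14]; color 2: [1, 7, 10, 18]; color 3: [9, 19].

χ(G) = 3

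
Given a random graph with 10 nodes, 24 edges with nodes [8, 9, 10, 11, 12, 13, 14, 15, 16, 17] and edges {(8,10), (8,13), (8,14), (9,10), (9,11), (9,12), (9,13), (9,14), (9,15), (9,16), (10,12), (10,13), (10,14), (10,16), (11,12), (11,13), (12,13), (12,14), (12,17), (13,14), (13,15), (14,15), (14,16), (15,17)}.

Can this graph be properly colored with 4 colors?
The clique on vertices [9, 10, 12, 13, 14] has size 5 > 4, so it alone needs 5 colors.

No, G is not 4-colorable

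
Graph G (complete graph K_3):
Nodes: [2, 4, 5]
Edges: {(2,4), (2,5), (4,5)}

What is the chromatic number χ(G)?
Clique number ω(G) = 3 (lower bound: χ ≥ ω).
The clique on [2, 4, 5] has size 3, forcing χ ≥ 3, and the coloring below uses 3 colors, so χ(G) = 3.
A valid 3-coloring: color 1: [5]; color 2: [4]; color 3: [2].

χ(G) = 3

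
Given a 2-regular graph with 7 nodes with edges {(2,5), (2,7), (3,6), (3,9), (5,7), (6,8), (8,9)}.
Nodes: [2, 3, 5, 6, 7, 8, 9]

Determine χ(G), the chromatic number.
χ(G) = 3

Clique number ω(G) = 3 (lower bound: χ ≥ ω).
The clique on [2, 5, 7] has size 3, forcing χ ≥ 3, and the coloring below uses 3 colors, so χ(G) = 3.
A valid 3-coloring: color 1: [2, 6, 9]; color 2: [3, 7, 8]; color 3: [5].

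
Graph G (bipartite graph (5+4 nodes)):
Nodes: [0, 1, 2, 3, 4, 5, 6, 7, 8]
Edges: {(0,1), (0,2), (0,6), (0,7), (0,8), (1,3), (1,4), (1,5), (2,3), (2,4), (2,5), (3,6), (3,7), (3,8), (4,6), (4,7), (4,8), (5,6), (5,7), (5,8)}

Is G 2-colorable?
Yes, G is 2-colorable

A valid 2-coloring: color 1: [0, 3, 4, 5]; color 2: [1, 2, 6, 7, 8].
(χ(G) = 2 ≤ 2.)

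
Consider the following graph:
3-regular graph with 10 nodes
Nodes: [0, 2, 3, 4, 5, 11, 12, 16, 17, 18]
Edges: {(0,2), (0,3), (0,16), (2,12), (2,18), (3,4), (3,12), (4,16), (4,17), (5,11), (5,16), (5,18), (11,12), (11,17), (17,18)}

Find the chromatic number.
χ(G) = 3

Clique number ω(G) = 2 (lower bound: χ ≥ ω).
Odd cycle [17, 4, 3, 12, 11] needs 3 colors (χ ≥ 3).
The coloring below uses 3 colors, so χ(G) = 3.
A valid 3-coloring: color 1: [2, 4, 11]; color 2: [0, 5, 12, 17]; color 3: [3, 16, 18].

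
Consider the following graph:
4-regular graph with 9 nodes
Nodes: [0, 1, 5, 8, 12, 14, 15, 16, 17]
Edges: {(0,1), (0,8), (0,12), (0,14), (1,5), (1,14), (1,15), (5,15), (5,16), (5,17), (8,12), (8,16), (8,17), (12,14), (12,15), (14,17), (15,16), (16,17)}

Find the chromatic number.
Clique number ω(G) = 3 (lower bound: χ ≥ ω).
The clique on [0, 1, 14] has size 3, forcing χ ≥ 3, and the coloring below uses 3 colors, so χ(G) = 3.
A valid 3-coloring: color 1: [5, 8, 14]; color 2: [1, 12, 16]; color 3: [0, 15, 17].

χ(G) = 3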